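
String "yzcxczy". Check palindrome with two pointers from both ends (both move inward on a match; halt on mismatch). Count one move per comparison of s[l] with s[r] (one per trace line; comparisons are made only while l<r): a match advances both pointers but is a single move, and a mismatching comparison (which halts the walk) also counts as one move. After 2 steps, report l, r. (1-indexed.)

l=3, r=5

l=1 r=7: 'y'=='y', l++,r--
l=2 r=6: 'z'=='z', l++,r--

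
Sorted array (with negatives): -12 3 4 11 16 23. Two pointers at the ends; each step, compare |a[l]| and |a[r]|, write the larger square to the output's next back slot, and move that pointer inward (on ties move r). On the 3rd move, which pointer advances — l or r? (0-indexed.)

l

l=0 r=5: |-12|<=|23| out[5]=529, r--
l=0 r=4: |-12|<=|16| out[4]=256, r--
l=0 r=3: |-12|>|11| out[3]=144, l++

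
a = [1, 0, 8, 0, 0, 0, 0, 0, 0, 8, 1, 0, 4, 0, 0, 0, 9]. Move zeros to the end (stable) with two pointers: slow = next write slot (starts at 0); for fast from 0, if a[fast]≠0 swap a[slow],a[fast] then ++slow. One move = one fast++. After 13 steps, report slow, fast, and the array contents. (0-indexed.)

(s=0,f=0) a[fast]=1≠0 swap→a[0]=1 → slow++,fast++
(s=1,f=1) a[fast]=0 → fast++
(s=1,f=2) a[fast]=8≠0 swap→a[1]=8 → slow++,fast++
(s=2,f=3) a[fast]=0 → fast++
(s=2,f=4) a[fast]=0 → fast++
(s=2,f=5) a[fast]=0 → fast++
(s=2,f=6) a[fast]=0 → fast++
(s=2,f=7) a[fast]=0 → fast++
(s=2,f=8) a[fast]=0 → fast++
(s=2,f=9) a[fast]=8≠0 swap→a[2]=8 → slow++,fast++
(s=3,f=10) a[fast]=1≠0 swap→a[3]=1 → slow++,fast++
(s=4,f=11) a[fast]=0 → fast++
(s=4,f=12) a[fast]=4≠0 swap→a[4]=4 → slow++,fast++

slow=5, fast=13, a=[1, 8, 8, 1, 4, 0, 0, 0, 0, 0, 0, 0, 0, 0, 0, 0, 9]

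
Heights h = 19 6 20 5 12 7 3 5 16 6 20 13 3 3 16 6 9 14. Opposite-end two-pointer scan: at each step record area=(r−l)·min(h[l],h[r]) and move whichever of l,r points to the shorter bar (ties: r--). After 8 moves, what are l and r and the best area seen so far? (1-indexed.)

l=2, r=11, best area=238

l=1 r=18: min(19,14)*17=238 best=238 *, r--
l=1 r=17: min(19,9)*16=144 best=238, r--
l=1 r=16: min(19,6)*15=90 best=238, r--
l=1 r=15: min(19,16)*14=224 best=238, r--
l=1 r=14: min(19,3)*13=39 best=238, r--
l=1 r=13: min(19,3)*12=36 best=238, r--
l=1 r=12: min(19,13)*11=143 best=238, r--
l=1 r=11: min(19,20)*10=190 best=238, l++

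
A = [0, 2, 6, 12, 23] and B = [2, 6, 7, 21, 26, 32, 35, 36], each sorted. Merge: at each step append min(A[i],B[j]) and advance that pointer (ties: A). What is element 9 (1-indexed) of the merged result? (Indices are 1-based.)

i=1 j=1: A[i]=0<=B[j]=2 take 0, i++
i=2 j=1: A[i]=2<=B[j]=2 take 2, i++
i=3 j=1: A[i]=6>B[j]=2 take 2, j++
i=3 j=2: A[i]=6<=B[j]=6 take 6, i++
i=4 j=2: A[i]=12>B[j]=6 take 6, j++
i=4 j=3: A[i]=12>B[j]=7 take 7, j++
i=4 j=4: A[i]=12<=B[j]=21 take 12, i++
i=5 j=4: A[i]=23>B[j]=21 take 21, j++
i=5 j=5: A[i]=23<=B[j]=26 take 23, i++
i=6 j=5: A done, take B[j]=26, j++
i=6 j=6: A done, take B[j]=32, j++
i=6 j=7: A done, take B[j]=35, j++
i=6 j=8: A done, take B[j]=36, j++

merged[9] = 23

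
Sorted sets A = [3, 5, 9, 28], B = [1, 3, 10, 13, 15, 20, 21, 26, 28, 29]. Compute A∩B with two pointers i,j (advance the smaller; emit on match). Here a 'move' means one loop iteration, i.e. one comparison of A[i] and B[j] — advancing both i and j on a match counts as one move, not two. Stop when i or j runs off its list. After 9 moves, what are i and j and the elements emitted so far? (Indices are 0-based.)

i=3, j=7, emitted=[3]

i=0 j=0: 3>1, j++
i=0 j=1: 3==3 emit, i++,j++
i=1 j=2: 5<10, i++
i=2 j=2: 9<10, i++
i=3 j=2: 28>10, j++
i=3 j=3: 28>13, j++
i=3 j=4: 28>15, j++
i=3 j=5: 28>20, j++
i=3 j=6: 28>21, j++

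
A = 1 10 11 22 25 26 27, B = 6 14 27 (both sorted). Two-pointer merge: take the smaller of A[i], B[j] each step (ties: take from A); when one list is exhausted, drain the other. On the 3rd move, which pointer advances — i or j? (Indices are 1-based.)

[i=1,j=1] A[i]=1<=B[j]=6 take 1 → i++
[i=2,j=1] A[i]=10>B[j]=6 take 6 → j++
[i=2,j=2] A[i]=10<=B[j]=14 take 10 → i++

i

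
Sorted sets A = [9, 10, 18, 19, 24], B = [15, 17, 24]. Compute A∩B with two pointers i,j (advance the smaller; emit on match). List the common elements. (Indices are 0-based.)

i=0 j=0: 9<15, i++
i=1 j=0: 10<15, i++
i=2 j=0: 18>15, j++
i=2 j=1: 18>17, j++
i=2 j=2: 18<24, i++
i=3 j=2: 19<24, i++
i=4 j=2: 24==24 emit, i++,j++

intersection = [24]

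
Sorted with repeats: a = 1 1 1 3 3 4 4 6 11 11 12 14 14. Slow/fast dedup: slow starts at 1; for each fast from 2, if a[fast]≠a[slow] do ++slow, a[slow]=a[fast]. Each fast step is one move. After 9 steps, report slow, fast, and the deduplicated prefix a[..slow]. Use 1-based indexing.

slow=5, fast=11, prefix=[1, 3, 4, 6, 11]

(s=1,f=2) a[fast]=1=a[slow] dup → fast++
(s=1,f=3) a[fast]=1=a[slow] dup → fast++
(s=1,f=4) a[fast]=3≠a[slow]=1 write a[2]=3 → slow++,fast++
(s=2,f=5) a[fast]=3=a[slow] dup → fast++
(s=2,f=6) a[fast]=4≠a[slow]=3 write a[3]=4 → slow++,fast++
(s=3,f=7) a[fast]=4=a[slow] dup → fast++
(s=3,f=8) a[fast]=6≠a[slow]=4 write a[4]=6 → slow++,fast++
(s=4,f=9) a[fast]=11≠a[slow]=6 write a[5]=11 → slow++,fast++
(s=5,f=10) a[fast]=11=a[slow] dup → fast++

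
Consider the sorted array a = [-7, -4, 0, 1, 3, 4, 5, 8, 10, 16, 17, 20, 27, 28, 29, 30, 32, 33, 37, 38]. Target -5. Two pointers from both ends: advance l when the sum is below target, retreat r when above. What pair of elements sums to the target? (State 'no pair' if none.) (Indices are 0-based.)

[0,19] -7+38=31 >-5 → r--
[0,18] -7+37=30 >-5 → r--
[0,17] -7+33=26 >-5 → r--
[0,16] -7+32=25 >-5 → r--
[0,15] -7+30=23 >-5 → r--
[0,14] -7+29=22 >-5 → r--
[0,13] -7+28=21 >-5 → r--
[0,12] -7+27=20 >-5 → r--
[0,11] -7+20=13 >-5 → r--
[0,10] -7+17=10 >-5 → r--
[0,9] -7+16=9 >-5 → r--
[0,8] -7+10=3 >-5 → r--
[0,7] -7+8=1 >-5 → r--
[0,6] -7+5=-2 >-5 → r--
[0,5] -7+4=-3 >-5 → r--
[0,4] -7+3=-4 >-5 → r--
[0,3] -7+1=-6 <-5 → l++
[1,3] -4+1=-3 >-5 → r--
[1,2] -4+0=-4 >-5 → r--

no pair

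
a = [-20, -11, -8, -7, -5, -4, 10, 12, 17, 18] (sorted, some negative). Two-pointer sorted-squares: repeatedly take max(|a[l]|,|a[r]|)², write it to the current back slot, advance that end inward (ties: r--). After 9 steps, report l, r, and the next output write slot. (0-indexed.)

l=5, r=5, next write slot=0

l=0 r=9: |-20|>|18| out[9]=400, l++
l=1 r=9: |-11|<=|18| out[8]=324, r--
l=1 r=8: |-11|<=|17| out[7]=289, r--
l=1 r=7: |-11|<=|12| out[6]=144, r--
l=1 r=6: |-11|>|10| out[5]=121, l++
l=2 r=6: |-8|<=|10| out[4]=100, r--
l=2 r=5: |-8|>|-4| out[3]=64, l++
l=3 r=5: |-7|>|-4| out[2]=49, l++
l=4 r=5: |-5|>|-4| out[1]=25, l++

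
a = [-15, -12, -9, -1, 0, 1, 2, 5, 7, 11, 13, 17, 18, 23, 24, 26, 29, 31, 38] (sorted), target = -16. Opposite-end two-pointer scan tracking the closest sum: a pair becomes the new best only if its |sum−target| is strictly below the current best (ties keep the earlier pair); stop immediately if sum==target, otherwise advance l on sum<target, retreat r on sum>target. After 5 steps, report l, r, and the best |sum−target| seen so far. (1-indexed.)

l=1, r=14, best |Δ|=25

[1,19] -15+38=23 d=39 * → r--
[1,18] -15+31=16 d=32 * → r--
[1,17] -15+29=14 d=30 * → r--
[1,16] -15+26=11 d=27 * → r--
[1,15] -15+24=9 d=25 * → r--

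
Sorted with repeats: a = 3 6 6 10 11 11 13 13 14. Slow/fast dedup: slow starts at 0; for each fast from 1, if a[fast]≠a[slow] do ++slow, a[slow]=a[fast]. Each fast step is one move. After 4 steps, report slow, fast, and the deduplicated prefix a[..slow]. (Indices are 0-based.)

slow=3, fast=5, prefix=[3, 6, 10, 11]

slow=0 fast=1: a[fast]=6≠a[slow]=3 write a[1]=6, slow++,fast++
slow=1 fast=2: a[fast]=6=a[slow] dup, fast++
slow=1 fast=3: a[fast]=10≠a[slow]=6 write a[2]=10, slow++,fast++
slow=2 fast=4: a[fast]=11≠a[slow]=10 write a[3]=11, slow++,fast++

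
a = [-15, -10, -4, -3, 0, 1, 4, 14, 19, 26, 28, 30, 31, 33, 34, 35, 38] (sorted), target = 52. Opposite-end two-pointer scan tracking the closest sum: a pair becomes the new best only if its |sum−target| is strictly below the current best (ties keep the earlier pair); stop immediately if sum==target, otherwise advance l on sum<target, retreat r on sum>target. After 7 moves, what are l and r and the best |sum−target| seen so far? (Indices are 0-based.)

l=7, r=16, best |Δ|=10

l=0 r=16: -15+38=23 d=29 *, l++
l=1 r=16: -10+38=28 d=24 *, l++
l=2 r=16: -4+38=34 d=18 *, l++
l=3 r=16: -3+38=35 d=17 *, l++
l=4 r=16: 0+38=38 d=14 *, l++
l=5 r=16: 1+38=39 d=13 *, l++
l=6 r=16: 4+38=42 d=10 *, l++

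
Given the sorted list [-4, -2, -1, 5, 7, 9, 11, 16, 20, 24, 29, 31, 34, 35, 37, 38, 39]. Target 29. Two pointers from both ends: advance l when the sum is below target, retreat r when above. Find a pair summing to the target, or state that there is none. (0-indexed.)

(-2, 31)

[0,16] -4+39=35 >29 → r--
[0,15] -4+38=34 >29 → r--
[0,14] -4+37=33 >29 → r--
[0,13] -4+35=31 >29 → r--
[0,12] -4+34=30 >29 → r--
[0,11] -4+31=27 <29 → l++
[1,11] -2+31=29 → found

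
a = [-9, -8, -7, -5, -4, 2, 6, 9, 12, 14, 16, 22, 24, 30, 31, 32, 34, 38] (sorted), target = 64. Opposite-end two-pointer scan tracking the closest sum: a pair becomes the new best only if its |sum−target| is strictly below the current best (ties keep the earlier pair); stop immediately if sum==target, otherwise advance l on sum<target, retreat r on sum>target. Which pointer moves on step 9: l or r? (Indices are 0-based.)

l=0 r=17: -9+38=29 d=35 *, l++
l=1 r=17: -8+38=30 d=34 *, l++
l=2 r=17: -7+38=31 d=33 *, l++
l=3 r=17: -5+38=33 d=31 *, l++
l=4 r=17: -4+38=34 d=30 *, l++
l=5 r=17: 2+38=40 d=24 *, l++
l=6 r=17: 6+38=44 d=20 *, l++
l=7 r=17: 9+38=47 d=17 *, l++
l=8 r=17: 12+38=50 d=14 *, l++

l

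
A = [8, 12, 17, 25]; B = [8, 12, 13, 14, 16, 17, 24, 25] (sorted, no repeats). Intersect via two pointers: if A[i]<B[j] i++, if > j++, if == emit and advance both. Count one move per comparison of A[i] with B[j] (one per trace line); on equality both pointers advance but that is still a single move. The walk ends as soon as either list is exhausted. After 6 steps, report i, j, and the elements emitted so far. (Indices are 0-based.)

i=3, j=6, emitted=[8, 12, 17]

i=0 j=0: 8==8 emit, i++,j++
i=1 j=1: 12==12 emit, i++,j++
i=2 j=2: 17>13, j++
i=2 j=3: 17>14, j++
i=2 j=4: 17>16, j++
i=2 j=5: 17==17 emit, i++,j++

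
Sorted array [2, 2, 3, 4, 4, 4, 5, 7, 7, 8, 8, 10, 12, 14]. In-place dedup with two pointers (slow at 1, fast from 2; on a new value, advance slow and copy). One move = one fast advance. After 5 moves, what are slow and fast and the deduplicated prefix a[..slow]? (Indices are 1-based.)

slow=3, fast=7, prefix=[2, 3, 4]

(s=1,f=2) a[fast]=2=a[slow] dup → fast++
(s=1,f=3) a[fast]=3≠a[slow]=2 write a[2]=3 → slow++,fast++
(s=2,f=4) a[fast]=4≠a[slow]=3 write a[3]=4 → slow++,fast++
(s=3,f=5) a[fast]=4=a[slow] dup → fast++
(s=3,f=6) a[fast]=4=a[slow] dup → fast++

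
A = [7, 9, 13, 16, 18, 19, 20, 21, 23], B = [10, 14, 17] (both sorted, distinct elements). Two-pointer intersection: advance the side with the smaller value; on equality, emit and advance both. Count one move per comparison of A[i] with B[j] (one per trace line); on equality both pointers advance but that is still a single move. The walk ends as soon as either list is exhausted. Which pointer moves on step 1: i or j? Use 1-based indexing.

[i=1,j=1] 7<10 → i++

i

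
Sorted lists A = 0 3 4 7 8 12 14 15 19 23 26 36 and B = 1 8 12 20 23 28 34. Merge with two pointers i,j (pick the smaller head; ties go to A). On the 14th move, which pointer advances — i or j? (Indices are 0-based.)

i

i=0 j=0: A[i]=0<=B[j]=1 take 0, i++
i=1 j=0: A[i]=3>B[j]=1 take 1, j++
i=1 j=1: A[i]=3<=B[j]=8 take 3, i++
i=2 j=1: A[i]=4<=B[j]=8 take 4, i++
i=3 j=1: A[i]=7<=B[j]=8 take 7, i++
i=4 j=1: A[i]=8<=B[j]=8 take 8, i++
i=5 j=1: A[i]=12>B[j]=8 take 8, j++
i=5 j=2: A[i]=12<=B[j]=12 take 12, i++
i=6 j=2: A[i]=14>B[j]=12 take 12, j++
i=6 j=3: A[i]=14<=B[j]=20 take 14, i++
i=7 j=3: A[i]=15<=B[j]=20 take 15, i++
i=8 j=3: A[i]=19<=B[j]=20 take 19, i++
i=9 j=3: A[i]=23>B[j]=20 take 20, j++
i=9 j=4: A[i]=23<=B[j]=23 take 23, i++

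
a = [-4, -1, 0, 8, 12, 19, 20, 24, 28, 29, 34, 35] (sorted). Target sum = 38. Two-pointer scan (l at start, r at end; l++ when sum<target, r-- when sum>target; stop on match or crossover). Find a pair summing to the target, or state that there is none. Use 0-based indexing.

l=0 r=11: -4+35=31 <38, l++
l=1 r=11: -1+35=34 <38, l++
l=2 r=11: 0+35=35 <38, l++
l=3 r=11: 8+35=43 >38, r--
l=3 r=10: 8+34=42 >38, r--
l=3 r=9: 8+29=37 <38, l++
l=4 r=9: 12+29=41 >38, r--
l=4 r=8: 12+28=40 >38, r--
l=4 r=7: 12+24=36 <38, l++
l=5 r=7: 19+24=43 >38, r--
l=5 r=6: 19+20=39 >38, r--

no pair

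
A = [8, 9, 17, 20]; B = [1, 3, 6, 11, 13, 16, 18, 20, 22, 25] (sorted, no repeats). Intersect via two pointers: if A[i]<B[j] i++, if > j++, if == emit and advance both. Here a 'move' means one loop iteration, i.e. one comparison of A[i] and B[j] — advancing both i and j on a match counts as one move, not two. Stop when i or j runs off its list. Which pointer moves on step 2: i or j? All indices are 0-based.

j

i=0 j=0: 8>1, j++
i=0 j=1: 8>3, j++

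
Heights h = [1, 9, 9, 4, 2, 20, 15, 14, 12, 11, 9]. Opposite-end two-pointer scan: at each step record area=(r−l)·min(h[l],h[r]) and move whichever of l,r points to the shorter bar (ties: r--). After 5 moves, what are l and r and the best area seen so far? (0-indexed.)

l=4, r=9, best area=81

[0,10] min(1,9)*10=10 best=10 * → l++
[1,10] min(9,9)*9=81 best=81 * → r--
[1,9] min(9,11)*8=72 best=81 → l++
[2,9] min(9,11)*7=63 best=81 → l++
[3,9] min(4,11)*6=24 best=81 → l++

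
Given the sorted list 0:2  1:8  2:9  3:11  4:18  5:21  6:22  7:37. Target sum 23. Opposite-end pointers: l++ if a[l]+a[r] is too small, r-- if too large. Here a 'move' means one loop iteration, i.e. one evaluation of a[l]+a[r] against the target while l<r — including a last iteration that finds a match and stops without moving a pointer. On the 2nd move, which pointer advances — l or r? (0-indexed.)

r

l=0 r=7: 2+37=39 >23, r--
l=0 r=6: 2+22=24 >23, r--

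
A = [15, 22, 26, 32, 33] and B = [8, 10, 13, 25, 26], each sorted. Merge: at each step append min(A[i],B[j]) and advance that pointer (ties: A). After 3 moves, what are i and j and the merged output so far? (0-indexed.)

i=0, j=3, merged so far=[8, 10, 13]

[i=0,j=0] A[i]=15>B[j]=8 take 8 → j++
[i=0,j=1] A[i]=15>B[j]=10 take 10 → j++
[i=0,j=2] A[i]=15>B[j]=13 take 13 → j++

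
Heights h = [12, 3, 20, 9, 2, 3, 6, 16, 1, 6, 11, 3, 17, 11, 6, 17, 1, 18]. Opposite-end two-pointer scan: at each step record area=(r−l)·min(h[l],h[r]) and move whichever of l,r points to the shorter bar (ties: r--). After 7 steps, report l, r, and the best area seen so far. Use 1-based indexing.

l=1 r=18: min(12,18)*17=204 best=204 *, l++
l=2 r=18: min(3,18)*16=48 best=204, l++
l=3 r=18: min(20,18)*15=270 best=270 *, r--
l=3 r=17: min(20,1)*14=14 best=270, r--
l=3 r=16: min(20,17)*13=221 best=270, r--
l=3 r=15: min(20,6)*12=72 best=270, r--
l=3 r=14: min(20,11)*11=121 best=270, r--

l=3, r=13, best area=270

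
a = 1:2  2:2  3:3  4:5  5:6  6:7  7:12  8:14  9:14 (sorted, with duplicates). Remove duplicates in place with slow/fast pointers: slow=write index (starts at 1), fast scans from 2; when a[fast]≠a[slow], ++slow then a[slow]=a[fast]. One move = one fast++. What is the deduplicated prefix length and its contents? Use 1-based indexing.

length 7; prefix = [2, 3, 5, 6, 7, 12, 14]

slow=1 fast=2: a[fast]=2=a[slow] dup, fast++
slow=1 fast=3: a[fast]=3≠a[slow]=2 write a[2]=3, slow++,fast++
slow=2 fast=4: a[fast]=5≠a[slow]=3 write a[3]=5, slow++,fast++
slow=3 fast=5: a[fast]=6≠a[slow]=5 write a[4]=6, slow++,fast++
slow=4 fast=6: a[fast]=7≠a[slow]=6 write a[5]=7, slow++,fast++
slow=5 fast=7: a[fast]=12≠a[slow]=7 write a[6]=12, slow++,fast++
slow=6 fast=8: a[fast]=14≠a[slow]=12 write a[7]=14, slow++,fast++
slow=7 fast=9: a[fast]=14=a[slow] dup, fast++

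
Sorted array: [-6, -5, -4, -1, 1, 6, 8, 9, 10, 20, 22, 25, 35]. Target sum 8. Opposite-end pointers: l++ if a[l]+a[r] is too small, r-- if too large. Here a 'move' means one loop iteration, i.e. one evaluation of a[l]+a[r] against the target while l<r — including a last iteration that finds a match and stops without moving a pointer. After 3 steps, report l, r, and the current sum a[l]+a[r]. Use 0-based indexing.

[0,12] -6+35=29 >8 → r--
[0,11] -6+25=19 >8 → r--
[0,10] -6+22=16 >8 → r--

l=0, r=9, sum=14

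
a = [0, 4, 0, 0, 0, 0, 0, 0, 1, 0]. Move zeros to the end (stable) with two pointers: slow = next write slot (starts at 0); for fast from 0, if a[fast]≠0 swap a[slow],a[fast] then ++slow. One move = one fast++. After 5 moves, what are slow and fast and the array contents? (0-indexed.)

slow=1, fast=5, a=[4, 0, 0, 0, 0, 0, 0, 0, 1, 0]

slow=0 fast=0: a[fast]=0, fast++
slow=0 fast=1: a[fast]=4≠0 swap→a[0]=4, slow++,fast++
slow=1 fast=2: a[fast]=0, fast++
slow=1 fast=3: a[fast]=0, fast++
slow=1 fast=4: a[fast]=0, fast++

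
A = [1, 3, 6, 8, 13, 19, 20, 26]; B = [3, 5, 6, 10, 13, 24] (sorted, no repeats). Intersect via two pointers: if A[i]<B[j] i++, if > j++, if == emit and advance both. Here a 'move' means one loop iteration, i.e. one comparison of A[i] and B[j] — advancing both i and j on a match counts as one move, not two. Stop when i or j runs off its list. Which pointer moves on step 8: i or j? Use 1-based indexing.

i

i=1 j=1: 1<3, i++
i=2 j=1: 3==3 emit, i++,j++
i=3 j=2: 6>5, j++
i=3 j=3: 6==6 emit, i++,j++
i=4 j=4: 8<10, i++
i=5 j=4: 13>10, j++
i=5 j=5: 13==13 emit, i++,j++
i=6 j=6: 19<24, i++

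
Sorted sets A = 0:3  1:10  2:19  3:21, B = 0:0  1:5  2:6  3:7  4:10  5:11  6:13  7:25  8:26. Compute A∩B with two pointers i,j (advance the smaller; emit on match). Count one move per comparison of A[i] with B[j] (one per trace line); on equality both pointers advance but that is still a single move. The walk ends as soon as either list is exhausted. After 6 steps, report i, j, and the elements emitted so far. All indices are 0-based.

i=2, j=5, emitted=[10]

i=0 j=0: 3>0, j++
i=0 j=1: 3<5, i++
i=1 j=1: 10>5, j++
i=1 j=2: 10>6, j++
i=1 j=3: 10>7, j++
i=1 j=4: 10==10 emit, i++,j++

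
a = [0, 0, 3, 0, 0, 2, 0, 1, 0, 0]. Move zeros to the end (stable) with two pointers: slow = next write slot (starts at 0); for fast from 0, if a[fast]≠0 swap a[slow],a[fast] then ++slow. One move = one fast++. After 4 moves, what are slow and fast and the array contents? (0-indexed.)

(s=0,f=0) a[fast]=0 → fast++
(s=0,f=1) a[fast]=0 → fast++
(s=0,f=2) a[fast]=3≠0 swap→a[0]=3 → slow++,fast++
(s=1,f=3) a[fast]=0 → fast++

slow=1, fast=4, a=[3, 0, 0, 0, 0, 2, 0, 1, 0, 0]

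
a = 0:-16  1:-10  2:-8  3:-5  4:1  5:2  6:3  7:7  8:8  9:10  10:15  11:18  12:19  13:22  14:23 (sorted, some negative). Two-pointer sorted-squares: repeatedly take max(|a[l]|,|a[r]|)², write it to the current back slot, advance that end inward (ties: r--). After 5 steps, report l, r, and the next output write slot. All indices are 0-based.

l=1, r=10, next write slot=9

l=0 r=14: |-16|<=|23| out[14]=529, r--
l=0 r=13: |-16|<=|22| out[13]=484, r--
l=0 r=12: |-16|<=|19| out[12]=361, r--
l=0 r=11: |-16|<=|18| out[11]=324, r--
l=0 r=10: |-16|>|15| out[10]=256, l++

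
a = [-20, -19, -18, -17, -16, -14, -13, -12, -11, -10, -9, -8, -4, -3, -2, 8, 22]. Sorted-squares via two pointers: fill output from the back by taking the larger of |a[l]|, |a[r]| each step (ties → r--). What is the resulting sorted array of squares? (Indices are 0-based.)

l=0 r=16: |-20|<=|22| out[16]=484, r--
l=0 r=15: |-20|>|8| out[15]=400, l++
l=1 r=15: |-19|>|8| out[14]=361, l++
l=2 r=15: |-18|>|8| out[13]=324, l++
l=3 r=15: |-17|>|8| out[12]=289, l++
l=4 r=15: |-16|>|8| out[11]=256, l++
l=5 r=15: |-14|>|8| out[10]=196, l++
l=6 r=15: |-13|>|8| out[9]=169, l++
l=7 r=15: |-12|>|8| out[8]=144, l++
l=8 r=15: |-11|>|8| out[7]=121, l++
l=9 r=15: |-10|>|8| out[6]=100, l++
l=10 r=15: |-9|>|8| out[5]=81, l++
l=11 r=15: |-8|<=|8| out[4]=64, r--
l=11 r=14: |-8|>|-2| out[3]=64, l++
l=12 r=14: |-4|>|-2| out[2]=16, l++
l=13 r=14: |-3|>|-2| out[1]=9, l++
l=14 r=14: |-2|<=|-2| out[0]=4, r--

[4, 9, 16, 64, 64, 81, 100, 121, 144, 169, 196, 256, 289, 324, 361, 400, 484]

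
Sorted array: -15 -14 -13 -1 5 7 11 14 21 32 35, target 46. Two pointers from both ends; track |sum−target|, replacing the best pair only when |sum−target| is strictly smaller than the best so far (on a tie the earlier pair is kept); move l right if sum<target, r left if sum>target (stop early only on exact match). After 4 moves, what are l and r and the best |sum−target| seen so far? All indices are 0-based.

l=0 r=10: -15+35=20 d=26 *, l++
l=1 r=10: -14+35=21 d=25 *, l++
l=2 r=10: -13+35=22 d=24 *, l++
l=3 r=10: -1+35=34 d=12 *, l++

l=4, r=10, best |Δ|=12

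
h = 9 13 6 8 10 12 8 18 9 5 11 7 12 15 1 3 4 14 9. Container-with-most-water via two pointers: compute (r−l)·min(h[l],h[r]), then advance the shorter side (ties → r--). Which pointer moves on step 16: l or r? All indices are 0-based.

[0,18] min(9,9)*18=162 best=162 * → r--
[0,17] min(9,14)*17=153 best=162 → l++
[1,17] min(13,14)*16=208 best=208 * → l++
[2,17] min(6,14)*15=90 best=208 → l++
[3,17] min(8,14)*14=112 best=208 → l++
[4,17] min(10,14)*13=130 best=208 → l++
[5,17] min(12,14)*12=144 best=208 → l++
[6,17] min(8,14)*11=88 best=208 → l++
[7,17] min(18,14)*10=140 best=208 → r--
[7,16] min(18,4)*9=36 best=208 → r--
[7,15] min(18,3)*8=24 best=208 → r--
[7,14] min(18,1)*7=7 best=208 → r--
[7,13] min(18,15)*6=90 best=208 → r--
[7,12] min(18,12)*5=60 best=208 → r--
[7,11] min(18,7)*4=28 best=208 → r--
[7,10] min(18,11)*3=33 best=208 → r--

r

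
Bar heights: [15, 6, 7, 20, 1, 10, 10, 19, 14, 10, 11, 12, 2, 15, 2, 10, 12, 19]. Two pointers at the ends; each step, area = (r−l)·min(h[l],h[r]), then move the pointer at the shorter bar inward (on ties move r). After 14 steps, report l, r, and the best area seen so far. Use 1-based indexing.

[1,18] min(15,19)*17=255 best=255 * → l++
[2,18] min(6,19)*16=96 best=255 → l++
[3,18] min(7,19)*15=105 best=255 → l++
[4,18] min(20,19)*14=266 best=266 * → r--
[4,17] min(20,12)*13=156 best=266 → r--
[4,16] min(20,10)*12=120 best=266 → r--
[4,15] min(20,2)*11=22 best=266 → r--
[4,14] min(20,15)*10=150 best=266 → r--
[4,13] min(20,2)*9=18 best=266 → r--
[4,12] min(20,12)*8=96 best=266 → r--
[4,11] min(20,11)*7=77 best=266 → r--
[4,10] min(20,10)*6=60 best=266 → r--
[4,9] min(20,14)*5=70 best=266 → r--
[4,8] min(20,19)*4=76 best=266 → r--

l=4, r=7, best area=266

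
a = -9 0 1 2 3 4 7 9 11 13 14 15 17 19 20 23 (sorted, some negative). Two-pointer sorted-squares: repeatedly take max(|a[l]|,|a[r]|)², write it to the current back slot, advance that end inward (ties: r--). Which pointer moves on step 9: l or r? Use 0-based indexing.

r

[0,15] |-9|<=|23| out[15]=529 → r--
[0,14] |-9|<=|20| out[14]=400 → r--
[0,13] |-9|<=|19| out[13]=361 → r--
[0,12] |-9|<=|17| out[12]=289 → r--
[0,11] |-9|<=|15| out[11]=225 → r--
[0,10] |-9|<=|14| out[10]=196 → r--
[0,9] |-9|<=|13| out[9]=169 → r--
[0,8] |-9|<=|11| out[8]=121 → r--
[0,7] |-9|<=|9| out[7]=81 → r--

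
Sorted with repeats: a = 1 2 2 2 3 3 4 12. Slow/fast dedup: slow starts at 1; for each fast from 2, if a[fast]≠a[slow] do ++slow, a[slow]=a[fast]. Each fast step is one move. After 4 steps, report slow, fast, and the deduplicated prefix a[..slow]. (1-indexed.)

slow=1 fast=2: a[fast]=2≠a[slow]=1 write a[2]=2, slow++,fast++
slow=2 fast=3: a[fast]=2=a[slow] dup, fast++
slow=2 fast=4: a[fast]=2=a[slow] dup, fast++
slow=2 fast=5: a[fast]=3≠a[slow]=2 write a[3]=3, slow++,fast++

slow=3, fast=6, prefix=[1, 2, 3]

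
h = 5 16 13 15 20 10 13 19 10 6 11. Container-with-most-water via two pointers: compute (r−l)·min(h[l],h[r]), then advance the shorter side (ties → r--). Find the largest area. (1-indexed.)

[1,11] min(5,11)*10=50 best=50 * → l++
[2,11] min(16,11)*9=99 best=99 * → r--
[2,10] min(16,6)*8=48 best=99 → r--
[2,9] min(16,10)*7=70 best=99 → r--
[2,8] min(16,19)*6=96 best=99 → l++
[3,8] min(13,19)*5=65 best=99 → l++
[4,8] min(15,19)*4=60 best=99 → l++
[5,8] min(20,19)*3=57 best=99 → r--
[5,7] min(20,13)*2=26 best=99 → r--
[5,6] min(20,10)*1=10 best=99 → r--

max area = 99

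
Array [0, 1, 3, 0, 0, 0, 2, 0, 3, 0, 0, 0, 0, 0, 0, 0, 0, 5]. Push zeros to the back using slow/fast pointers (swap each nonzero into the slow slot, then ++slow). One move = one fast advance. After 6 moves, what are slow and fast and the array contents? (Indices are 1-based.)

slow=1 fast=1: a[fast]=0, fast++
slow=1 fast=2: a[fast]=1≠0 swap→a[1]=1, slow++,fast++
slow=2 fast=3: a[fast]=3≠0 swap→a[2]=3, slow++,fast++
slow=3 fast=4: a[fast]=0, fast++
slow=3 fast=5: a[fast]=0, fast++
slow=3 fast=6: a[fast]=0, fast++

slow=3, fast=7, a=[1, 3, 0, 0, 0, 0, 2, 0, 3, 0, 0, 0, 0, 0, 0, 0, 0, 5]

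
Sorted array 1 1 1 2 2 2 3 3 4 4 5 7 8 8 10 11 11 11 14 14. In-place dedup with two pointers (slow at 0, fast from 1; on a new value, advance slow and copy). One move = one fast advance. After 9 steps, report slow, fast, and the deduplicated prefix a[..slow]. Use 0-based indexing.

slow=0 fast=1: a[fast]=1=a[slow] dup, fast++
slow=0 fast=2: a[fast]=1=a[slow] dup, fast++
slow=0 fast=3: a[fast]=2≠a[slow]=1 write a[1]=2, slow++,fast++
slow=1 fast=4: a[fast]=2=a[slow] dup, fast++
slow=1 fast=5: a[fast]=2=a[slow] dup, fast++
slow=1 fast=6: a[fast]=3≠a[slow]=2 write a[2]=3, slow++,fast++
slow=2 fast=7: a[fast]=3=a[slow] dup, fast++
slow=2 fast=8: a[fast]=4≠a[slow]=3 write a[3]=4, slow++,fast++
slow=3 fast=9: a[fast]=4=a[slow] dup, fast++

slow=3, fast=10, prefix=[1, 2, 3, 4]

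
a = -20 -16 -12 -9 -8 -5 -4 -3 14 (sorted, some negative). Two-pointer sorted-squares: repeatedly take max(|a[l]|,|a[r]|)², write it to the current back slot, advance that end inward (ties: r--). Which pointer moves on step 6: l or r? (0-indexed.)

l=0 r=8: |-20|>|14| out[8]=400, l++
l=1 r=8: |-16|>|14| out[7]=256, l++
l=2 r=8: |-12|<=|14| out[6]=196, r--
l=2 r=7: |-12|>|-3| out[5]=144, l++
l=3 r=7: |-9|>|-3| out[4]=81, l++
l=4 r=7: |-8|>|-3| out[3]=64, l++

l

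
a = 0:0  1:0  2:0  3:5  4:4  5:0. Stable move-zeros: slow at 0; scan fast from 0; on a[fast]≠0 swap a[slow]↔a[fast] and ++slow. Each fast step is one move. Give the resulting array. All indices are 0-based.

[5, 4, 0, 0, 0, 0]

(s=0,f=0) a[fast]=0 → fast++
(s=0,f=1) a[fast]=0 → fast++
(s=0,f=2) a[fast]=0 → fast++
(s=0,f=3) a[fast]=5≠0 swap→a[0]=5 → slow++,fast++
(s=1,f=4) a[fast]=4≠0 swap→a[1]=4 → slow++,fast++
(s=2,f=5) a[fast]=0 → fast++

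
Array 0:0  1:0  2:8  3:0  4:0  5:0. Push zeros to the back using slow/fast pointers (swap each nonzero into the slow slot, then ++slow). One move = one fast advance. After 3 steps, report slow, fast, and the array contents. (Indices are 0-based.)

(s=0,f=0) a[fast]=0 → fast++
(s=0,f=1) a[fast]=0 → fast++
(s=0,f=2) a[fast]=8≠0 swap→a[0]=8 → slow++,fast++

slow=1, fast=3, a=[8, 0, 0, 0, 0, 0]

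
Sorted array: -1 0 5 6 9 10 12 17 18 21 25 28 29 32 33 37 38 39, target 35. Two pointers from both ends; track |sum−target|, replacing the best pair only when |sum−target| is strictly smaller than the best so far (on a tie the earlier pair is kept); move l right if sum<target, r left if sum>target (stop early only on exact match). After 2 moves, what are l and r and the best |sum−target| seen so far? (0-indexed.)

[0,17] -1+39=38 d=3 * → r--
[0,16] -1+38=37 d=2 * → r--

l=0, r=15, best |Δ|=2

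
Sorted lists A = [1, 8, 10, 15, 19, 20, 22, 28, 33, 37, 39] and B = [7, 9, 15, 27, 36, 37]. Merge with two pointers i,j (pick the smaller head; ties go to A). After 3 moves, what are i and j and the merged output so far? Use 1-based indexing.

i=3, j=2, merged so far=[1, 7, 8]

[i=1,j=1] A[i]=1<=B[j]=7 take 1 → i++
[i=2,j=1] A[i]=8>B[j]=7 take 7 → j++
[i=2,j=2] A[i]=8<=B[j]=9 take 8 → i++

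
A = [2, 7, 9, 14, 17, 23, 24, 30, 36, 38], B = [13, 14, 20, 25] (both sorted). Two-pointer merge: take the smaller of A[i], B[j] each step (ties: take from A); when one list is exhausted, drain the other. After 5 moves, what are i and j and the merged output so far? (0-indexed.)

i=4, j=1, merged so far=[2, 7, 9, 13, 14]

i=0 j=0: A[i]=2<=B[j]=13 take 2, i++
i=1 j=0: A[i]=7<=B[j]=13 take 7, i++
i=2 j=0: A[i]=9<=B[j]=13 take 9, i++
i=3 j=0: A[i]=14>B[j]=13 take 13, j++
i=3 j=1: A[i]=14<=B[j]=14 take 14, i++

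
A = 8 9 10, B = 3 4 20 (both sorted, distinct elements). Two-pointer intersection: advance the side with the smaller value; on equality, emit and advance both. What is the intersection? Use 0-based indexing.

[i=0,j=0] 8>3 → j++
[i=0,j=1] 8>4 → j++
[i=0,j=2] 8<20 → i++
[i=1,j=2] 9<20 → i++
[i=2,j=2] 10<20 → i++

intersection = []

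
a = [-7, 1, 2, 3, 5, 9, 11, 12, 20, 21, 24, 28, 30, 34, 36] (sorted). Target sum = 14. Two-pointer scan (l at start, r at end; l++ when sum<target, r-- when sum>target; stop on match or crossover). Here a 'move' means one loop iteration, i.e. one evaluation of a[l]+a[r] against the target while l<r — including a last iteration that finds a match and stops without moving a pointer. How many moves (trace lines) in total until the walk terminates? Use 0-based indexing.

[0,14] -7+36=29 >14 → r--
[0,13] -7+34=27 >14 → r--
[0,12] -7+30=23 >14 → r--
[0,11] -7+28=21 >14 → r--
[0,10] -7+24=17 >14 → r--
[0,9] -7+21=14 → found

6 moves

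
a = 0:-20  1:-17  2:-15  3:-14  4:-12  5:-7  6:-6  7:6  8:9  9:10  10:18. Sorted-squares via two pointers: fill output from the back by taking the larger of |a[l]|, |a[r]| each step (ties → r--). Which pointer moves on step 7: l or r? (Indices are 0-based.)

r

l=0 r=10: |-20|>|18| out[10]=400, l++
l=1 r=10: |-17|<=|18| out[9]=324, r--
l=1 r=9: |-17|>|10| out[8]=289, l++
l=2 r=9: |-15|>|10| out[7]=225, l++
l=3 r=9: |-14|>|10| out[6]=196, l++
l=4 r=9: |-12|>|10| out[5]=144, l++
l=5 r=9: |-7|<=|10| out[4]=100, r--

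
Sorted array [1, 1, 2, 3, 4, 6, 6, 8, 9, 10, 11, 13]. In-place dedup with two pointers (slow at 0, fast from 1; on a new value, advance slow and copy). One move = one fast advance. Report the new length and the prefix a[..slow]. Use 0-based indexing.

length 10; prefix = [1, 2, 3, 4, 6, 8, 9, 10, 11, 13]

slow=0 fast=1: a[fast]=1=a[slow] dup, fast++
slow=0 fast=2: a[fast]=2≠a[slow]=1 write a[1]=2, slow++,fast++
slow=1 fast=3: a[fast]=3≠a[slow]=2 write a[2]=3, slow++,fast++
slow=2 fast=4: a[fast]=4≠a[slow]=3 write a[3]=4, slow++,fast++
slow=3 fast=5: a[fast]=6≠a[slow]=4 write a[4]=6, slow++,fast++
slow=4 fast=6: a[fast]=6=a[slow] dup, fast++
slow=4 fast=7: a[fast]=8≠a[slow]=6 write a[5]=8, slow++,fast++
slow=5 fast=8: a[fast]=9≠a[slow]=8 write a[6]=9, slow++,fast++
slow=6 fast=9: a[fast]=10≠a[slow]=9 write a[7]=10, slow++,fast++
slow=7 fast=10: a[fast]=11≠a[slow]=10 write a[8]=11, slow++,fast++
slow=8 fast=11: a[fast]=13≠a[slow]=11 write a[9]=13, slow++,fast++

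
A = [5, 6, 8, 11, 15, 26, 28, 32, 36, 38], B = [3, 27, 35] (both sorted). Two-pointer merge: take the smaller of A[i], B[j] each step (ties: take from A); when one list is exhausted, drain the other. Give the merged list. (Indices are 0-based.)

i=0 j=0: A[i]=5>B[j]=3 take 3, j++
i=0 j=1: A[i]=5<=B[j]=27 take 5, i++
i=1 j=1: A[i]=6<=B[j]=27 take 6, i++
i=2 j=1: A[i]=8<=B[j]=27 take 8, i++
i=3 j=1: A[i]=11<=B[j]=27 take 11, i++
i=4 j=1: A[i]=15<=B[j]=27 take 15, i++
i=5 j=1: A[i]=26<=B[j]=27 take 26, i++
i=6 j=1: A[i]=28>B[j]=27 take 27, j++
i=6 j=2: A[i]=28<=B[j]=35 take 28, i++
i=7 j=2: A[i]=32<=B[j]=35 take 32, i++
i=8 j=2: A[i]=36>B[j]=35 take 35, j++
i=8 j=3: B done, take A[i]=36, i++
i=9 j=3: B done, take A[i]=38, i++

[3, 5, 6, 8, 11, 15, 26, 27, 28, 32, 35, 36, 38]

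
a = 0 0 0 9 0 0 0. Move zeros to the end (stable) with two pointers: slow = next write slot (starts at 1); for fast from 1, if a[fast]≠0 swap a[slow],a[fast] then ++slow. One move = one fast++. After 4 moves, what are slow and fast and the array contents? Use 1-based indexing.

slow=1 fast=1: a[fast]=0, fast++
slow=1 fast=2: a[fast]=0, fast++
slow=1 fast=3: a[fast]=0, fast++
slow=1 fast=4: a[fast]=9≠0 swap→a[1]=9, slow++,fast++

slow=2, fast=5, a=[9, 0, 0, 0, 0, 0, 0]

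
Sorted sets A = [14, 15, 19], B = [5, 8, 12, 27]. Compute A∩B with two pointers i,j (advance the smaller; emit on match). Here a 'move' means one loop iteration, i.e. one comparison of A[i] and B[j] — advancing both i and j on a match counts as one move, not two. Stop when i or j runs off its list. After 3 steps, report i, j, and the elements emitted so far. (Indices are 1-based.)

[i=1,j=1] 14>5 → j++
[i=1,j=2] 14>8 → j++
[i=1,j=3] 14>12 → j++

i=1, j=4, emitted=[]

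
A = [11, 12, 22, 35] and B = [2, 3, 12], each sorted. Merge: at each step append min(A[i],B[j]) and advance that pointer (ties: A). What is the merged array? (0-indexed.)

i=0 j=0: A[i]=11>B[j]=2 take 2, j++
i=0 j=1: A[i]=11>B[j]=3 take 3, j++
i=0 j=2: A[i]=11<=B[j]=12 take 11, i++
i=1 j=2: A[i]=12<=B[j]=12 take 12, i++
i=2 j=2: A[i]=22>B[j]=12 take 12, j++
i=2 j=3: B done, take A[i]=22, i++
i=3 j=3: B done, take A[i]=35, i++

[2, 3, 11, 12, 12, 22, 35]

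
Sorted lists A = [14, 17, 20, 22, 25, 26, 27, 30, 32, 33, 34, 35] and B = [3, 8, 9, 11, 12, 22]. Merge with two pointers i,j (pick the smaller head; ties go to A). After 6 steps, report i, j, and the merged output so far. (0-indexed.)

i=1, j=5, merged so far=[3, 8, 9, 11, 12, 14]

i=0 j=0: A[i]=14>B[j]=3 take 3, j++
i=0 j=1: A[i]=14>B[j]=8 take 8, j++
i=0 j=2: A[i]=14>B[j]=9 take 9, j++
i=0 j=3: A[i]=14>B[j]=11 take 11, j++
i=0 j=4: A[i]=14>B[j]=12 take 12, j++
i=0 j=5: A[i]=14<=B[j]=22 take 14, i++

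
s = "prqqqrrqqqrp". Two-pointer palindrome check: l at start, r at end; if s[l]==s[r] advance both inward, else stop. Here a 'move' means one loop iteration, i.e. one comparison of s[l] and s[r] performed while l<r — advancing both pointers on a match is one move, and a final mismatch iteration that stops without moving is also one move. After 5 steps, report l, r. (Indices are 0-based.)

[0,11] 'p'=='p' → l++,r--
[1,10] 'r'=='r' → l++,r--
[2,9] 'q'=='q' → l++,r--
[3,8] 'q'=='q' → l++,r--
[4,7] 'q'=='q' → l++,r--

l=5, r=6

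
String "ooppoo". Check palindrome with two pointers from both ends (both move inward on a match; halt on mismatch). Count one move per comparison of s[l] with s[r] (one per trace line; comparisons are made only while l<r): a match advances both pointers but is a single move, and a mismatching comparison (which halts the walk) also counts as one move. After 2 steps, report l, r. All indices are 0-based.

l=0 r=5: 'o'=='o', l++,r--
l=1 r=4: 'o'=='o', l++,r--

l=2, r=3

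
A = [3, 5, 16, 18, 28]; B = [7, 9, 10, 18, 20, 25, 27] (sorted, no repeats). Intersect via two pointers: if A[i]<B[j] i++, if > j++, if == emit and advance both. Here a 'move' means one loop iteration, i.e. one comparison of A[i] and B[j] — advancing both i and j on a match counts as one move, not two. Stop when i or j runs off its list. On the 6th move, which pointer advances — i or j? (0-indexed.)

[i=0,j=0] 3<7 → i++
[i=1,j=0] 5<7 → i++
[i=2,j=0] 16>7 → j++
[i=2,j=1] 16>9 → j++
[i=2,j=2] 16>10 → j++
[i=2,j=3] 16<18 → i++

i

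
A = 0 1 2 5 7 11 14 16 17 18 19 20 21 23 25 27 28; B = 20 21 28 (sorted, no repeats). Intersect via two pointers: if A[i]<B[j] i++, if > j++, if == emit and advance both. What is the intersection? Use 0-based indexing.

[i=0,j=0] 0<20 → i++
[i=1,j=0] 1<20 → i++
[i=2,j=0] 2<20 → i++
[i=3,j=0] 5<20 → i++
[i=4,j=0] 7<20 → i++
[i=5,j=0] 11<20 → i++
[i=6,j=0] 14<20 → i++
[i=7,j=0] 16<20 → i++
[i=8,j=0] 17<20 → i++
[i=9,j=0] 18<20 → i++
[i=10,j=0] 19<20 → i++
[i=11,j=0] 20==20 emit → i++,j++
[i=12,j=1] 21==21 emit → i++,j++
[i=13,j=2] 23<28 → i++
[i=14,j=2] 25<28 → i++
[i=15,j=2] 27<28 → i++
[i=16,j=2] 28==28 emit → i++,j++

intersection = [20, 21, 28]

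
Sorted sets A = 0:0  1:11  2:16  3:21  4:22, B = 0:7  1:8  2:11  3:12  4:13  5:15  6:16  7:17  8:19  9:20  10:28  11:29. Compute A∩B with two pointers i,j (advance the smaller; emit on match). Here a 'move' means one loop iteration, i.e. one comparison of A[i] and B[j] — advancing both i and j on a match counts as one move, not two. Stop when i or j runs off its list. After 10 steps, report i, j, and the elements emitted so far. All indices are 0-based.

[i=0,j=0] 0<7 → i++
[i=1,j=0] 11>7 → j++
[i=1,j=1] 11>8 → j++
[i=1,j=2] 11==11 emit → i++,j++
[i=2,j=3] 16>12 → j++
[i=2,j=4] 16>13 → j++
[i=2,j=5] 16>15 → j++
[i=2,j=6] 16==16 emit → i++,j++
[i=3,j=7] 21>17 → j++
[i=3,j=8] 21>19 → j++

i=3, j=9, emitted=[11, 16]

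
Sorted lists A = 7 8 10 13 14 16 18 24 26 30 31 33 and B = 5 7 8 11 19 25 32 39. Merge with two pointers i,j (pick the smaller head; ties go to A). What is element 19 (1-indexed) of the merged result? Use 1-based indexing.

merged[19] = 33

[i=1,j=1] A[i]=7>B[j]=5 take 5 → j++
[i=1,j=2] A[i]=7<=B[j]=7 take 7 → i++
[i=2,j=2] A[i]=8>B[j]=7 take 7 → j++
[i=2,j=3] A[i]=8<=B[j]=8 take 8 → i++
[i=3,j=3] A[i]=10>B[j]=8 take 8 → j++
[i=3,j=4] A[i]=10<=B[j]=11 take 10 → i++
[i=4,j=4] A[i]=13>B[j]=11 take 11 → j++
[i=4,j=5] A[i]=13<=B[j]=19 take 13 → i++
[i=5,j=5] A[i]=14<=B[j]=19 take 14 → i++
[i=6,j=5] A[i]=16<=B[j]=19 take 16 → i++
[i=7,j=5] A[i]=18<=B[j]=19 take 18 → i++
[i=8,j=5] A[i]=24>B[j]=19 take 19 → j++
[i=8,j=6] A[i]=24<=B[j]=25 take 24 → i++
[i=9,j=6] A[i]=26>B[j]=25 take 25 → j++
[i=9,j=7] A[i]=26<=B[j]=32 take 26 → i++
[i=10,j=7] A[i]=30<=B[j]=32 take 30 → i++
[i=11,j=7] A[i]=31<=B[j]=32 take 31 → i++
[i=12,j=7] A[i]=33>B[j]=32 take 32 → j++
[i=12,j=8] A[i]=33<=B[j]=39 take 33 → i++
[i=13,j=8] A done, take B[j]=39 → j++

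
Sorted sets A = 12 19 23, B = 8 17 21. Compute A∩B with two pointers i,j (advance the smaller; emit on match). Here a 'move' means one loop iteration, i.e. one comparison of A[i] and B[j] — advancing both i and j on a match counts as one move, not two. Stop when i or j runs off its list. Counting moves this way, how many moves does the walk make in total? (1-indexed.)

[i=1,j=1] 12>8 → j++
[i=1,j=2] 12<17 → i++
[i=2,j=2] 19>17 → j++
[i=2,j=3] 19<21 → i++
[i=3,j=3] 23>21 → j++

5 moves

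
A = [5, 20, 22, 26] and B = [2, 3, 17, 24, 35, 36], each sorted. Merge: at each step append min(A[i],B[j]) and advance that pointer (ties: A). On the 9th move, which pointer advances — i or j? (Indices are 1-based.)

j

i=1 j=1: A[i]=5>B[j]=2 take 2, j++
i=1 j=2: A[i]=5>B[j]=3 take 3, j++
i=1 j=3: A[i]=5<=B[j]=17 take 5, i++
i=2 j=3: A[i]=20>B[j]=17 take 17, j++
i=2 j=4: A[i]=20<=B[j]=24 take 20, i++
i=3 j=4: A[i]=22<=B[j]=24 take 22, i++
i=4 j=4: A[i]=26>B[j]=24 take 24, j++
i=4 j=5: A[i]=26<=B[j]=35 take 26, i++
i=5 j=5: A done, take B[j]=35, j++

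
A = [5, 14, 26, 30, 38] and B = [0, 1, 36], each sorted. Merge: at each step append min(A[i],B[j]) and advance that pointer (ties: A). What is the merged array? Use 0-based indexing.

[i=0,j=0] A[i]=5>B[j]=0 take 0 → j++
[i=0,j=1] A[i]=5>B[j]=1 take 1 → j++
[i=0,j=2] A[i]=5<=B[j]=36 take 5 → i++
[i=1,j=2] A[i]=14<=B[j]=36 take 14 → i++
[i=2,j=2] A[i]=26<=B[j]=36 take 26 → i++
[i=3,j=2] A[i]=30<=B[j]=36 take 30 → i++
[i=4,j=2] A[i]=38>B[j]=36 take 36 → j++
[i=4,j=3] B done, take A[i]=38 → i++

[0, 1, 5, 14, 26, 30, 36, 38]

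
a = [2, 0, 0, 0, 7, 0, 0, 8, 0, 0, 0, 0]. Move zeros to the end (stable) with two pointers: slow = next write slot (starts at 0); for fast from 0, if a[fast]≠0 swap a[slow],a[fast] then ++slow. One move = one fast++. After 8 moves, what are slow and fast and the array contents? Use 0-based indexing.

slow=3, fast=8, a=[2, 7, 8, 0, 0, 0, 0, 0, 0, 0, 0, 0]

slow=0 fast=0: a[fast]=2≠0 swap→a[0]=2, slow++,fast++
slow=1 fast=1: a[fast]=0, fast++
slow=1 fast=2: a[fast]=0, fast++
slow=1 fast=3: a[fast]=0, fast++
slow=1 fast=4: a[fast]=7≠0 swap→a[1]=7, slow++,fast++
slow=2 fast=5: a[fast]=0, fast++
slow=2 fast=6: a[fast]=0, fast++
slow=2 fast=7: a[fast]=8≠0 swap→a[2]=8, slow++,fast++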